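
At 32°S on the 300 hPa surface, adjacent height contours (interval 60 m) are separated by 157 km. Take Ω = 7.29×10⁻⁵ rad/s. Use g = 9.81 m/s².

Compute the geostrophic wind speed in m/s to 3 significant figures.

48.5 m/s

Coriolis parameter at 32°S:
f = 2Ω sin φ = 2 × 7.29×10⁻⁵ × sin 32° = 7.73×10⁻⁵ s⁻¹
Height gradient: |∂Z/∂n| = 60 m / 157000 m = 3.82×10⁻⁴
On a pressure surface, geostrophic balance gives V_g = (g/f)|∂Z/∂n|:
V_g = 9.81 × 3.82×10⁻⁴ / 7.73×10⁻⁵ = 48.5 m/s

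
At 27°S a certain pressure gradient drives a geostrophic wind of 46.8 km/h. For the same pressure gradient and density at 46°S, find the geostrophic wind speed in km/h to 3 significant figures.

29.5 km/h

With the same pressure gradient and density, V_g ∝ 1/f ∝ 1/sin φ.
V₂ = V₁ · sin φ₁ / sin φ₂ = 46.8 × sin 27° / sin 46°
V₂ = 46.8 × 0.4540/0.7193 = 29.5 km/h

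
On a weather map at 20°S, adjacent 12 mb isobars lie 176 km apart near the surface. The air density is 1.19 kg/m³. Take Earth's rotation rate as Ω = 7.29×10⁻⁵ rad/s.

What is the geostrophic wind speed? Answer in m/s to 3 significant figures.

Coriolis parameter at 20°S:
f = 2Ω sin φ = 2 × 7.29×10⁻⁵ × sin 20° = 4.99×10⁻⁵ s⁻¹
Pressure gradient: |∂P/∂n| = 1200 Pa / 176000 m = 6.82×10⁻³ Pa/m
Geostrophic balance (pressure-gradient force = Coriolis force):
V_g = (1/(fρ)) |∂P/∂n| = 6.82×10⁻³ / (4.99×10⁻⁵ × 1.19) = 115 m/s

115 m/s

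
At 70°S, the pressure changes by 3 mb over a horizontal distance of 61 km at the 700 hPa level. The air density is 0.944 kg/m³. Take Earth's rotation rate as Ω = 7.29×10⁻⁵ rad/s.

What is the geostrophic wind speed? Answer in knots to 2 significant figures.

Coriolis parameter at 70°S:
f = 2Ω sin φ = 2 × 7.29×10⁻⁵ × sin 70° = 1.37×10⁻⁴ s⁻¹
Pressure gradient: |∂P/∂n| = 300 Pa / 61000 m = 4.92×10⁻³ Pa/m
Geostrophic balance (pressure-gradient force = Coriolis force):
V_g = (1/(fρ)) |∂P/∂n| = 4.92×10⁻³ / (1.37×10⁻⁴ × 0.944) = 38.0 m/s
Converting: 38.0 m/s × 1.944 = 74 knots

74 knots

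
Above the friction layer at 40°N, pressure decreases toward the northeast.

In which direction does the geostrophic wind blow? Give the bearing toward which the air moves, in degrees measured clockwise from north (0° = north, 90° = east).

The pressure-gradient force points toward the northeast (bearing 045°).
Geostrophic balance: in the Northern Hemisphere the Coriolis force deflects motion to the right, so the geostrophic wind blows 90° to the right of the pressure-gradient force (low pressure on the left).
Rotating 045° by 90° clockwise gives 135° — the wind blows toward the southeast.

135°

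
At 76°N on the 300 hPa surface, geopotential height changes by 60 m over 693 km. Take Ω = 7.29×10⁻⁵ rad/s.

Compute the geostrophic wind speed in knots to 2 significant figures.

12 knots

Coriolis parameter at 76°N:
f = 2Ω sin φ = 2 × 7.29×10⁻⁵ × sin 76° = 1.41×10⁻⁴ s⁻¹
Height gradient: |∂Z/∂n| = 60 m / 693000 m = 8.66×10⁻⁵
On a pressure surface, geostrophic balance gives V_g = (g/f)|∂Z/∂n|:
V_g = 9.81 × 8.66×10⁻⁵ / 1.41×10⁻⁴ = 6.00 m/s
Converting: 6.00 m/s × 1.944 = 12 knots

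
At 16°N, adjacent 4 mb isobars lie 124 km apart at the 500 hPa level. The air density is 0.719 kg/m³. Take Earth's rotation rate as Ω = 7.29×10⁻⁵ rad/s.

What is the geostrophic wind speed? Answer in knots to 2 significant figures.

220 knots

Coriolis parameter at 16°N:
f = 2Ω sin φ = 2 × 7.29×10⁻⁵ × sin 16° = 4.02×10⁻⁵ s⁻¹
Pressure gradient: |∂P/∂n| = 400 Pa / 124000 m = 3.23×10⁻³ Pa/m
Geostrophic balance (pressure-gradient force = Coriolis force):
V_g = (1/(fρ)) |∂P/∂n| = 3.23×10⁻³ / (4.02×10⁻⁵ × 0.719) = 112 m/s
Converting: 112 m/s × 1.944 = 220 knots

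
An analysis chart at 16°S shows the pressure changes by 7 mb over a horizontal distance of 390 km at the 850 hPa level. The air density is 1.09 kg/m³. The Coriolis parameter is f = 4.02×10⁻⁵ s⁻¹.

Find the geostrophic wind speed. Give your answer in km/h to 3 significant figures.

Pressure gradient: |∂P/∂n| = 700 Pa / 390000 m = 1.79×10⁻³ Pa/m
Geostrophic balance (pressure-gradient force = Coriolis force):
V_g = (1/(fρ)) |∂P/∂n| = 1.79×10⁻³ / (4.02×10⁻⁵ × 1.09) = 41.0 m/s
Converting: 41.0 m/s × 3.6 = 147 km/h

147 km/h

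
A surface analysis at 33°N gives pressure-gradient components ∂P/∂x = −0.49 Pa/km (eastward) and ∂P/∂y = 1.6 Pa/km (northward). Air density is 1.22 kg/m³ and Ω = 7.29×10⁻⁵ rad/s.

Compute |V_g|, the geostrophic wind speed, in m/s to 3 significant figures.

Coriolis parameter at 33°N:
f = 2Ω sin φ = 2 × 7.29×10⁻⁵ × sin 33° = 7.94×10⁻⁵ s⁻¹
Component geostrophic relations (x east, y north):
u_g = −(1/(fρ)) ∂P/∂y,  v_g = (1/(fρ)) ∂P/∂x
u_g = −(1.6×10⁻³)/(7.94×10⁻⁵ × 1.22) = −16.5 m/s;  v_g = (−0.49×10⁻³)/(7.94×10⁻⁵ × 1.22) = −5.06 m/s
|V_g| = √(u_g² + v_g²) = 17.3 m/s

17.3 m/s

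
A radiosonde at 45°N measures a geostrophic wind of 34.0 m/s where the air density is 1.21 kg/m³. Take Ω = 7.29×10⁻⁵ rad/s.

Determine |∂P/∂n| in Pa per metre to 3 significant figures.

4.24×10⁻³ Pa/m

Coriolis parameter at 45°N:
f = 2Ω sin φ = 2 × 7.29×10⁻⁵ × sin 45° = 1.03×10⁻⁴ s⁻¹
Geostrophic balance rearranged: |∂P/∂n| = f ρ V_g
|∂P/∂n| = 1.03×10⁻⁴ × 1.21 × 34.0 = 4.24×10⁻³ Pa/m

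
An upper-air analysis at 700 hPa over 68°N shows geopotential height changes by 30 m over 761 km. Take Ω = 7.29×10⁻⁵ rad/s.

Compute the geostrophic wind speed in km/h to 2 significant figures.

Coriolis parameter at 68°N:
f = 2Ω sin φ = 2 × 7.29×10⁻⁵ × sin 68° = 1.35×10⁻⁴ s⁻¹
Height gradient: |∂Z/∂n| = 30 m / 761000 m = 3.94×10⁻⁵
On a pressure surface, geostrophic balance gives V_g = (g/f)|∂Z/∂n|:
V_g = 9.81 × 3.94×10⁻⁵ / 1.35×10⁻⁴ = 2.86 m/s
Converting: 2.86 m/s × 3.6 = 10 km/h

10 km/h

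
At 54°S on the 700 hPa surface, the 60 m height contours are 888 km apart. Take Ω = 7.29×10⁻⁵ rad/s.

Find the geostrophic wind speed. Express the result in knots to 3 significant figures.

10.9 knots

Coriolis parameter at 54°S:
f = 2Ω sin φ = 2 × 7.29×10⁻⁵ × sin 54° = 1.18×10⁻⁴ s⁻¹
Height gradient: |∂Z/∂n| = 60 m / 888000 m = 6.76×10⁻⁵
On a pressure surface, geostrophic balance gives V_g = (g/f)|∂Z/∂n|:
V_g = 9.81 × 6.76×10⁻⁵ / 1.18×10⁻⁴ = 5.62 m/s
Converting: 5.62 m/s × 1.944 = 10.9 knots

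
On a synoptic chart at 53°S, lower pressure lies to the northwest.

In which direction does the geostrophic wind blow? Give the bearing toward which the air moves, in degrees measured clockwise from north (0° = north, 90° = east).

225°

The pressure-gradient force points toward the northwest (bearing 315°).
Geostrophic balance: in the Southern Hemisphere the Coriolis force deflects motion to the left, so the geostrophic wind blows 90° to the left of the pressure-gradient force (low pressure on the right).
Rotating 315° by 90° counterclockwise gives 225° — the wind blows toward the southwest.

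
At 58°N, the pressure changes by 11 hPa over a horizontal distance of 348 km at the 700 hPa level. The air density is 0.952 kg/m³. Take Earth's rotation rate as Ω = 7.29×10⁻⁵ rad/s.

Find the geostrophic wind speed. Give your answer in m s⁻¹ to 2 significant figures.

27 m s⁻¹

Coriolis parameter at 58°N:
f = 2Ω sin φ = 2 × 7.29×10⁻⁵ × sin 58° = 1.24×10⁻⁴ s⁻¹
Pressure gradient: |∂P/∂n| = 1100 Pa / 348000 m = 3.16×10⁻³ Pa/m
Geostrophic balance (pressure-gradient force = Coriolis force):
V_g = (1/(fρ)) |∂P/∂n| = 3.16×10⁻³ / (1.24×10⁻⁴ × 0.952) = 26.9 m/s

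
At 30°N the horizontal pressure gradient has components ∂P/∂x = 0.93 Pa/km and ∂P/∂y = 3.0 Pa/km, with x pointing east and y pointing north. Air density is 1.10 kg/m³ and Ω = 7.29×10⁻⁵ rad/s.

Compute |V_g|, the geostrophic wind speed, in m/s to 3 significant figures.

39.2 m/s

Coriolis parameter at 30°N:
f = 2Ω sin φ = 2 × 7.29×10⁻⁵ × sin 30° = 7.29×10⁻⁵ s⁻¹
Component geostrophic relations (x east, y north):
u_g = −(1/(fρ)) ∂P/∂y,  v_g = (1/(fρ)) ∂P/∂x
u_g = −(3.0×10⁻³)/(7.29×10⁻⁵ × 1.10) = −37.4 m/s;  v_g = (0.93×10⁻³)/(7.29×10⁻⁵ × 1.10) = 11.6 m/s
|V_g| = √(u_g² + v_g²) = 39.2 m/s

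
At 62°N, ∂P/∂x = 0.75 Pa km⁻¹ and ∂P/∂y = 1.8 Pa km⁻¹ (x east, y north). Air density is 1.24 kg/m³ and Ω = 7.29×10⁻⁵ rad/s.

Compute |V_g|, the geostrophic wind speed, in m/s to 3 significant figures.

12.2 m/s

Coriolis parameter at 62°N:
f = 2Ω sin φ = 2 × 7.29×10⁻⁵ × sin 62° = 1.29×10⁻⁴ s⁻¹
Component geostrophic relations (x east, y north):
u_g = −(1/(fρ)) ∂P/∂y,  v_g = (1/(fρ)) ∂P/∂x
u_g = −(1.8×10⁻³)/(1.29×10⁻⁴ × 1.24) = −11.3 m/s;  v_g = (0.75×10⁻³)/(1.29×10⁻⁴ × 1.24) = 4.70 m/s
|V_g| = √(u_g² + v_g²) = 12.2 m/s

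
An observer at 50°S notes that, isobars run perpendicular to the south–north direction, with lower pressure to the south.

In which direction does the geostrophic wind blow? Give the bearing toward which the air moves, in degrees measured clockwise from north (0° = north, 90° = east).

The pressure-gradient force points toward the south (bearing 180°).
Geostrophic balance: in the Southern Hemisphere the Coriolis force deflects motion to the left, so the geostrophic wind blows 90° to the left of the pressure-gradient force (low pressure on the right).
Rotating 180° by 90° counterclockwise gives 090° — the wind blows toward the east.

090°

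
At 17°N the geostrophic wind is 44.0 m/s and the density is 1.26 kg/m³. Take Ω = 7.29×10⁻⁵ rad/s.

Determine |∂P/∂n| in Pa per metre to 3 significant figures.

2.36×10⁻³ Pa/m

Coriolis parameter at 17°N:
f = 2Ω sin φ = 2 × 7.29×10⁻⁵ × sin 17° = 4.26×10⁻⁵ s⁻¹
Geostrophic balance rearranged: |∂P/∂n| = f ρ V_g
|∂P/∂n| = 4.26×10⁻⁵ × 1.26 × 44.0 = 2.36×10⁻³ Pa/m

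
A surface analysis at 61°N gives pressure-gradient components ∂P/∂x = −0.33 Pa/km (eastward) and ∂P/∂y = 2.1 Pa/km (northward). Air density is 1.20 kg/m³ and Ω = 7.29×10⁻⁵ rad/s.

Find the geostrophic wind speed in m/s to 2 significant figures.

14 m/s

Coriolis parameter at 61°N:
f = 2Ω sin φ = 2 × 7.29×10⁻⁵ × sin 61° = 1.28×10⁻⁴ s⁻¹
Component geostrophic relations (x east, y north):
u_g = −(1/(fρ)) ∂P/∂y,  v_g = (1/(fρ)) ∂P/∂x
u_g = −(2.1×10⁻³)/(1.28×10⁻⁴ × 1.20) = −13.7 m/s;  v_g = (−0.33×10⁻³)/(1.28×10⁻⁴ × 1.20) = −2.16 m/s
|V_g| = √(u_g² + v_g²) = 13.9 m/s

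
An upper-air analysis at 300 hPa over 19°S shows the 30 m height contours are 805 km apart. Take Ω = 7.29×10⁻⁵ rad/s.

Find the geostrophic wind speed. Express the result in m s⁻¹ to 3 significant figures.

7.70 m s⁻¹

Coriolis parameter at 19°S:
f = 2Ω sin φ = 2 × 7.29×10⁻⁵ × sin 19° = 4.75×10⁻⁵ s⁻¹
Height gradient: |∂Z/∂n| = 30 m / 805000 m = 3.73×10⁻⁵
On a pressure surface, geostrophic balance gives V_g = (g/f)|∂Z/∂n|:
V_g = 9.81 × 3.73×10⁻⁵ / 4.75×10⁻⁵ = 7.70 m/s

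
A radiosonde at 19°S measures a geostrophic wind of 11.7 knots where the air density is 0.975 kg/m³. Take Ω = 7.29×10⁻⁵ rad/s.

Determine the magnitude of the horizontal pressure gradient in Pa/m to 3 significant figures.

2.79×10⁻⁴ Pa/m

Coriolis parameter at 19°S:
f = 2Ω sin φ = 2 × 7.29×10⁻⁵ × sin 19° = 4.75×10⁻⁵ s⁻¹
Wind speed in SI: 11.7 knots = 6.02 m/s
Geostrophic balance rearranged: |∂P/∂n| = f ρ V_g
|∂P/∂n| = 4.75×10⁻⁵ × 0.975 × 6.02 = 2.79×10⁻⁴ Pa/m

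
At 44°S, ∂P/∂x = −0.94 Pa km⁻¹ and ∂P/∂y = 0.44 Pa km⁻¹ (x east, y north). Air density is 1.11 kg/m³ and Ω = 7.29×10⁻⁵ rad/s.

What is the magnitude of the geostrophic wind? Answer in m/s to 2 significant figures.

9.2 m/s

Coriolis parameter at 44°S:
f = 2Ω sin φ = 2 × 7.29×10⁻⁵ × sin 44° = 1.01×10⁻⁴ s⁻¹
In the Southern Hemisphere f is negative: f = −1.01×10⁻⁴ s⁻¹.
Component geostrophic relations (x east, y north):
u_g = −(1/(fρ)) ∂P/∂y,  v_g = (1/(fρ)) ∂P/∂x
u_g = −(0.44×10⁻³)/(−1.01×10⁻⁴ × 1.11) = 3.91 m/s;  v_g = (−0.94×10⁻³)/(−1.01×10⁻⁴ × 1.11) = 8.36 m/s
|V_g| = √(u_g² + v_g²) = 9.23 m/s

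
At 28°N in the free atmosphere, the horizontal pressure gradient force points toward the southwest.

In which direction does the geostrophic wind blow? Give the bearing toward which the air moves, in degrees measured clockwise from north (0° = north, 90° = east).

315°

The pressure-gradient force points toward the southwest (bearing 225°).
Geostrophic balance: in the Northern Hemisphere the Coriolis force deflects motion to the right, so the geostrophic wind blows 90° to the right of the pressure-gradient force (low pressure on the left).
Rotating 225° by 90° clockwise gives 315° — the wind blows toward the northwest.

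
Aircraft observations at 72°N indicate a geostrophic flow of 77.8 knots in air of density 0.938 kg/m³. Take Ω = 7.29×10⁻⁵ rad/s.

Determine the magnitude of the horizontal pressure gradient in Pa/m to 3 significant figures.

5.21×10⁻³ Pa/m

Coriolis parameter at 72°N:
f = 2Ω sin φ = 2 × 7.29×10⁻⁵ × sin 72° = 1.39×10⁻⁴ s⁻¹
Wind speed in SI: 77.8 knots = 40.0 m/s
Geostrophic balance rearranged: |∂P/∂n| = f ρ V_g
|∂P/∂n| = 1.39×10⁻⁴ × 0.938 × 40.0 = 5.21×10⁻³ Pa/m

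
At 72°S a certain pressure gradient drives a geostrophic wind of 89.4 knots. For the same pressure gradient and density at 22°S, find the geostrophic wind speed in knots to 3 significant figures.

227 knots

With the same pressure gradient and density, V_g ∝ 1/f ∝ 1/sin φ.
V₂ = V₁ · sin φ₁ / sin φ₂ = 89.4 × sin 72° / sin 22°
V₂ = 89.4 × 0.9511/0.3746 = 227 knots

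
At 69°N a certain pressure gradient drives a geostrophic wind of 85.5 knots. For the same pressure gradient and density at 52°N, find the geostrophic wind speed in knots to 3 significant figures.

With the same pressure gradient and density, V_g ∝ 1/f ∝ 1/sin φ.
V₂ = V₁ · sin φ₁ / sin φ₂ = 85.5 × sin 69° / sin 52°
V₂ = 85.5 × 0.9336/0.7880 = 101 knots

101 knots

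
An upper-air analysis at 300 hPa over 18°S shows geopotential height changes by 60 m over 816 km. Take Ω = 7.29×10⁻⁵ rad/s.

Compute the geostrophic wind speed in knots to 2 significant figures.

Coriolis parameter at 18°S:
f = 2Ω sin φ = 2 × 7.29×10⁻⁵ × sin 18° = 4.51×10⁻⁵ s⁻¹
Height gradient: |∂Z/∂n| = 60 m / 816000 m = 7.35×10⁻⁵
On a pressure surface, geostrophic balance gives V_g = (g/f)|∂Z/∂n|:
V_g = 9.81 × 7.35×10⁻⁵ / 4.51×10⁻⁵ = 16.0 m/s
Converting: 16.0 m/s × 1.944 = 31 knots

31 knots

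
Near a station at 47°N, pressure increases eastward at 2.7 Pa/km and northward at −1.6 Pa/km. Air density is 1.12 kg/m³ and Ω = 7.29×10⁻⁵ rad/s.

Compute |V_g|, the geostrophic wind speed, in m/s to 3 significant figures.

26.3 m/s

Coriolis parameter at 47°N:
f = 2Ω sin φ = 2 × 7.29×10⁻⁵ × sin 47° = 1.07×10⁻⁴ s⁻¹
Component geostrophic relations (x east, y north):
u_g = −(1/(fρ)) ∂P/∂y,  v_g = (1/(fρ)) ∂P/∂x
u_g = −(−1.6×10⁻³)/(1.07×10⁻⁴ × 1.12) = 13.4 m/s;  v_g = (2.7×10⁻³)/(1.07×10⁻⁴ × 1.12) = 22.6 m/s
|V_g| = √(u_g² + v_g²) = 26.3 m/s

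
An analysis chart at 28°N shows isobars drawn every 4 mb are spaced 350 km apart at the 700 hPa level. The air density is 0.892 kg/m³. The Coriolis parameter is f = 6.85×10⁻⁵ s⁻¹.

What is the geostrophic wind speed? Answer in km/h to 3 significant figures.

Pressure gradient: |∂P/∂n| = 400 Pa / 350000 m = 1.14×10⁻³ Pa/m
Geostrophic balance (pressure-gradient force = Coriolis force):
V_g = (1/(fρ)) |∂P/∂n| = 1.14×10⁻³ / (6.85×10⁻⁵ × 0.892) = 18.7 m/s
Converting: 18.7 m/s × 3.6 = 67.3 km/h

67.3 km/h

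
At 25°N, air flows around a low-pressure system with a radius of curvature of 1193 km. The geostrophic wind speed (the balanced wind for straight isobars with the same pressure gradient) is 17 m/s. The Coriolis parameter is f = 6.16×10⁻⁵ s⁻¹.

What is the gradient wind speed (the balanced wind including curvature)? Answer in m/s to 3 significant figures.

14.2 m/s

Around a low, centrifugal force acts outward with Coriolis, so pressure-gradient force balances both:
(1/ρ)|∂P/∂n| = fV + V²/R  →  V² + fR·V − fR·V_g = 0
With fR = 6.16×10⁻⁵ × 1193×10³ m = 73.5 m/s:
V = [−fR + √((fR)² + 4 fR V_g)]/2 = [−73.5 + √(73.5² + 4×73.5×17)]/2 = 14.2 m/s
Subgeostrophic (V < V_g = 17 m/s), as expected around a low.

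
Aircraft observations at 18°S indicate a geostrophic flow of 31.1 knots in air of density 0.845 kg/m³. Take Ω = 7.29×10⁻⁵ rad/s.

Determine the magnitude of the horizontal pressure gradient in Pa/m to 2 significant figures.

Coriolis parameter at 18°S:
f = 2Ω sin φ = 2 × 7.29×10⁻⁵ × sin 18° = 4.51×10⁻⁵ s⁻¹
Wind speed in SI: 31.1 knots = 16.0 m/s
Geostrophic balance rearranged: |∂P/∂n| = f ρ V_g
|∂P/∂n| = 4.51×10⁻⁵ × 0.845 × 16.0 = 6.09×10⁻⁴ Pa/m

6.1×10⁻⁴ Pa/m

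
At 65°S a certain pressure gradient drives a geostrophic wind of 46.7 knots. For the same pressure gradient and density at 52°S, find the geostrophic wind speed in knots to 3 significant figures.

With the same pressure gradient and density, V_g ∝ 1/f ∝ 1/sin φ.
V₂ = V₁ · sin φ₁ / sin φ₂ = 46.7 × sin 65° / sin 52°
V₂ = 46.7 × 0.9063/0.7880 = 53.7 knots

53.7 knots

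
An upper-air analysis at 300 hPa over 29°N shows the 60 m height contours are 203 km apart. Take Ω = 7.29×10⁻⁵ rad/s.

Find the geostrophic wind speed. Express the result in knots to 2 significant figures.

80 knots

Coriolis parameter at 29°N:
f = 2Ω sin φ = 2 × 7.29×10⁻⁵ × sin 29° = 7.07×10⁻⁵ s⁻¹
Height gradient: |∂Z/∂n| = 60 m / 203000 m = 2.96×10⁻⁴
On a pressure surface, geostrophic balance gives V_g = (g/f)|∂Z/∂n|:
V_g = 9.81 × 2.96×10⁻⁴ / 7.07×10⁻⁵ = 41.0 m/s
Converting: 41.0 m/s × 1.944 = 80 knots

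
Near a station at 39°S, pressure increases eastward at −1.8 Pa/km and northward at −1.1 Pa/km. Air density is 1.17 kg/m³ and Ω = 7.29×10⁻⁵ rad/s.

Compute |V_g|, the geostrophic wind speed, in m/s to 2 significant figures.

20 m/s

Coriolis parameter at 39°S:
f = 2Ω sin φ = 2 × 7.29×10⁻⁵ × sin 39° = 9.18×10⁻⁵ s⁻¹
In the Southern Hemisphere f is negative: f = −9.18×10⁻⁵ s⁻¹.
Component geostrophic relations (x east, y north):
u_g = −(1/(fρ)) ∂P/∂y,  v_g = (1/(fρ)) ∂P/∂x
u_g = −(−1.1×10⁻³)/(−9.18×10⁻⁵ × 1.17) = −10.2 m/s;  v_g = (−1.8×10⁻³)/(−9.18×10⁻⁵ × 1.17) = 16.8 m/s
|V_g| = √(u_g² + v_g²) = 19.7 m/s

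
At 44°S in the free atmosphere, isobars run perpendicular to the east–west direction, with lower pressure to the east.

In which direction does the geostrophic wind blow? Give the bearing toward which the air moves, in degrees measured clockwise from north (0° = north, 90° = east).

The pressure-gradient force points toward the east (bearing 090°).
Geostrophic balance: in the Southern Hemisphere the Coriolis force deflects motion to the left, so the geostrophic wind blows 90° to the left of the pressure-gradient force (low pressure on the right).
Rotating 090° by 90° counterclockwise gives 000° — the wind blows toward the north.

000°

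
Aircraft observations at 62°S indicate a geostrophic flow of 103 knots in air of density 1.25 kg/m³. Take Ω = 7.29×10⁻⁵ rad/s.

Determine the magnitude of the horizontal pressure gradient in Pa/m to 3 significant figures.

Coriolis parameter at 62°S:
f = 2Ω sin φ = 2 × 7.29×10⁻⁵ × sin 62° = 1.29×10⁻⁴ s⁻¹
Wind speed in SI: 103 knots = 53.0 m/s
Geostrophic balance rearranged: |∂P/∂n| = f ρ V_g
|∂P/∂n| = 1.29×10⁻⁴ × 1.25 × 53.0 = 8.53×10⁻³ Pa/m

8.53×10⁻³ Pa/m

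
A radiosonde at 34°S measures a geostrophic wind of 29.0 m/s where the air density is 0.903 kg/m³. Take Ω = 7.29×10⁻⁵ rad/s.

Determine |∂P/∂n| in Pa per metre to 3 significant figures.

Coriolis parameter at 34°S:
f = 2Ω sin φ = 2 × 7.29×10⁻⁵ × sin 34° = 8.15×10⁻⁵ s⁻¹
Geostrophic balance rearranged: |∂P/∂n| = f ρ V_g
|∂P/∂n| = 8.15×10⁻⁵ × 0.903 × 29.0 = 2.14×10⁻³ Pa/m

2.14×10⁻³ Pa/m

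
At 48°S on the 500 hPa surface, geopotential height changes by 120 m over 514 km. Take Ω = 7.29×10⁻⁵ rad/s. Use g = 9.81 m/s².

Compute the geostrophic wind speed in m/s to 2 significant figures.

21 m/s

Coriolis parameter at 48°S:
f = 2Ω sin φ = 2 × 7.29×10⁻⁵ × sin 48° = 1.08×10⁻⁴ s⁻¹
Height gradient: |∂Z/∂n| = 120 m / 514000 m = 2.33×10⁻⁴
On a pressure surface, geostrophic balance gives V_g = (g/f)|∂Z/∂n|:
V_g = 9.81 × 2.33×10⁻⁴ / 1.08×10⁻⁴ = 21.1 m/s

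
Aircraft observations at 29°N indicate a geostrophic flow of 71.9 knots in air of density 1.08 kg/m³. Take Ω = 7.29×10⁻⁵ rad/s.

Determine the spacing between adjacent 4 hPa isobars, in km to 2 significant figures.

Coriolis parameter at 29°N:
f = 2Ω sin φ = 2 × 7.29×10⁻⁵ × sin 29° = 7.07×10⁻⁵ s⁻¹
Wind speed in SI: 71.9 knots = 37.0 m/s
Geostrophic balance rearranged: |∂P/∂n| = f ρ V_g
|∂P/∂n| = 7.07×10⁻⁵ × 1.08 × 37.0 = 2.82×10⁻³ Pa/m
Isobar spacing: Δn = ΔP/|∂P/∂n| = 400 Pa / 2.82×10⁻³ Pa/m = 141658 m ≈ 140 km

140 km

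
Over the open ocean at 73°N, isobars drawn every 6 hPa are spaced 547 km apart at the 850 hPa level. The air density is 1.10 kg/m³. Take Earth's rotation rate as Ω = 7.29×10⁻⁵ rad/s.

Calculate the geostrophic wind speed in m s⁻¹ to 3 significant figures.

7.15 m s⁻¹

Coriolis parameter at 73°N:
f = 2Ω sin φ = 2 × 7.29×10⁻⁵ × sin 73° = 1.39×10⁻⁴ s⁻¹
Pressure gradient: |∂P/∂n| = 600 Pa / 547000 m = 1.10×10⁻³ Pa/m
Geostrophic balance (pressure-gradient force = Coriolis force):
V_g = (1/(fρ)) |∂P/∂n| = 1.10×10⁻³ / (1.39×10⁻⁴ × 1.10) = 7.15 m/s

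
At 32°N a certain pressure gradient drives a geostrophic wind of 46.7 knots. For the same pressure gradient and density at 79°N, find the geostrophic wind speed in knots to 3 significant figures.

25.2 knots

With the same pressure gradient and density, V_g ∝ 1/f ∝ 1/sin φ.
V₂ = V₁ · sin φ₁ / sin φ₂ = 46.7 × sin 32° / sin 79°
V₂ = 46.7 × 0.5299/0.9816 = 25.2 knots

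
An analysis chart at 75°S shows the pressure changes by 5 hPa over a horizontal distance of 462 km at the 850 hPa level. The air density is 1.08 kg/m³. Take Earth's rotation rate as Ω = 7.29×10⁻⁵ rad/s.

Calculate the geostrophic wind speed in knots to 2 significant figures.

14 knots

Coriolis parameter at 75°S:
f = 2Ω sin φ = 2 × 7.29×10⁻⁵ × sin 75° = 1.41×10⁻⁴ s⁻¹
Pressure gradient: |∂P/∂n| = 500 Pa / 462000 m = 1.08×10⁻³ Pa/m
Geostrophic balance (pressure-gradient force = Coriolis force):
V_g = (1/(fρ)) |∂P/∂n| = 1.08×10⁻³ / (1.41×10⁻⁴ × 1.08) = 7.12 m/s
Converting: 7.12 m/s × 1.944 = 14 knots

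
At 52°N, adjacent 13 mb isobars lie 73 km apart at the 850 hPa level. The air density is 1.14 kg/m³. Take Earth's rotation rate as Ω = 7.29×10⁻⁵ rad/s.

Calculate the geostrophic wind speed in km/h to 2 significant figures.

490 km/h

Coriolis parameter at 52°N:
f = 2Ω sin φ = 2 × 7.29×10⁻⁵ × sin 52° = 1.15×10⁻⁴ s⁻¹
Pressure gradient: |∂P/∂n| = 1300 Pa / 73000 m = 1.78×10⁻² Pa/m
Geostrophic balance (pressure-gradient force = Coriolis force):
V_g = (1/(fρ)) |∂P/∂n| = 1.78×10⁻² / (1.15×10⁻⁴ × 1.14) = 136 m/s
Converting: 136 m/s × 3.6 = 490 km/h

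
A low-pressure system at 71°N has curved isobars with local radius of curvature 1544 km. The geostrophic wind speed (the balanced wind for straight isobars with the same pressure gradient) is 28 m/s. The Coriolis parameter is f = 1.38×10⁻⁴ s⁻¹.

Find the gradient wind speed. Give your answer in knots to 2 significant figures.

49 knots

Around a low, centrifugal force acts outward with Coriolis, so pressure-gradient force balances both:
(1/ρ)|∂P/∂n| = fV + V²/R  →  V² + fR·V − fR·V_g = 0
With fR = 1.38×10⁻⁴ × 1544×10³ m = 213 m/s:
V = [−fR + √((fR)² + 4 fR V_g)]/2 = [−213 + √(213² + 4×213×28)]/2 = 25.1 m/s
Subgeostrophic (V < V_g = 28 m/s), as expected around a low.
Converting: 25.1 m/s × 1.944 = 49 knots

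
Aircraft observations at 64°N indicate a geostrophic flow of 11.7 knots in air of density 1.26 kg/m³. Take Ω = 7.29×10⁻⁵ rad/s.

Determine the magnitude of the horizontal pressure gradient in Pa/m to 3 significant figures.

Coriolis parameter at 64°N:
f = 2Ω sin φ = 2 × 7.29×10⁻⁵ × sin 64° = 1.31×10⁻⁴ s⁻¹
Wind speed in SI: 11.7 knots = 6.02 m/s
Geostrophic balance rearranged: |∂P/∂n| = f ρ V_g
|∂P/∂n| = 1.31×10⁻⁴ × 1.26 × 6.02 = 9.94×10⁻⁴ Pa/m

9.94×10⁻⁴ Pa/m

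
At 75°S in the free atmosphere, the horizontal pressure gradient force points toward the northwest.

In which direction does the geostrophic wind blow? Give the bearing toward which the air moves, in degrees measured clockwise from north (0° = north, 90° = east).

225°

The pressure-gradient force points toward the northwest (bearing 315°).
Geostrophic balance: in the Southern Hemisphere the Coriolis force deflects motion to the left, so the geostrophic wind blows 90° to the left of the pressure-gradient force (low pressure on the right).
Rotating 315° by 90° counterclockwise gives 225° — the wind blows toward the southwest.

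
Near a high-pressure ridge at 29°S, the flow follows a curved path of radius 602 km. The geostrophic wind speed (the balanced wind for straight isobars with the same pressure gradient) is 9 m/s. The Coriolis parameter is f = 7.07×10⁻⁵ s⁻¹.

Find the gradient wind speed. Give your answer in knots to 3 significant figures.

Around a high, pressure-gradient force acts outward with centrifugal, so Coriolis balances both:
fV = (1/ρ)|∂P/∂n| + V²/R  →  V² − fR·V + fR·V_g = 0
With fR = 7.07×10⁻⁵ × 602×10³ m = 42.6 m/s:
V = [fR − √((fR)² − 4 fR V_g)]/2 = [42.6 − √(42.6² − 4×42.6×9)]/2 = 12.9 m/s
Supergeostrophic (V > V_g = 9 m/s), as expected around a high.
Converting: 12.9 m/s × 1.944 = 25.1 knots

25.1 knots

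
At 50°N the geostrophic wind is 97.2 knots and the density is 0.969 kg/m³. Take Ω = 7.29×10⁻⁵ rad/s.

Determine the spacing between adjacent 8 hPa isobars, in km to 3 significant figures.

Coriolis parameter at 50°N:
f = 2Ω sin φ = 2 × 7.29×10⁻⁵ × sin 50° = 1.12×10⁻⁴ s⁻¹
Wind speed in SI: 97.2 knots = 50.0 m/s
Geostrophic balance rearranged: |∂P/∂n| = f ρ V_g
|∂P/∂n| = 1.12×10⁻⁴ × 0.969 × 50.0 = 5.41×10⁻³ Pa/m
Isobar spacing: Δn = ΔP/|∂P/∂n| = 800 Pa / 5.41×10⁻³ Pa/m = 147826 m ≈ 148 km

148 km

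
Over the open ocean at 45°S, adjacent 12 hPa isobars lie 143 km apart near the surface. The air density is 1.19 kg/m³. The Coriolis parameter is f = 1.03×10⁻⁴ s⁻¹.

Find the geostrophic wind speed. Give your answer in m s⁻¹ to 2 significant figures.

68 m s⁻¹

Pressure gradient: |∂P/∂n| = 1200 Pa / 143000 m = 8.39×10⁻³ Pa/m
Geostrophic balance (pressure-gradient force = Coriolis force):
V_g = (1/(fρ)) |∂P/∂n| = 8.39×10⁻³ / (1.03×10⁻⁴ × 1.19) = 68.5 m/s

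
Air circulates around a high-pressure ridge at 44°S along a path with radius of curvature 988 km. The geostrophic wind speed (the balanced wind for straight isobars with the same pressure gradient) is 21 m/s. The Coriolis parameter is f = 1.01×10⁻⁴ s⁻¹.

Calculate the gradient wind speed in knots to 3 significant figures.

Around a high, pressure-gradient force acts outward with centrifugal, so Coriolis balances both:
fV = (1/ρ)|∂P/∂n| + V²/R  →  V² − fR·V + fR·V_g = 0
With fR = 1.01×10⁻⁴ × 988×10³ m = 99.8 m/s:
V = [fR − √((fR)² − 4 fR V_g)]/2 = [99.8 − √(99.8² − 4×99.8×21)]/2 = 30 m/s
Supergeostrophic (V > V_g = 21 m/s), as expected around a high.
Converting: 30 m/s × 1.944 = 58.4 knots

58.4 knots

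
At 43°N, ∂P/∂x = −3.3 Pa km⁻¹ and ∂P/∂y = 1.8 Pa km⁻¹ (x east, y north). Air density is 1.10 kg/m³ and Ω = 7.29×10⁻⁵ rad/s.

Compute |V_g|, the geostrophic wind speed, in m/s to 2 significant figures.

34 m/s

Coriolis parameter at 43°N:
f = 2Ω sin φ = 2 × 7.29×10⁻⁵ × sin 43° = 9.94×10⁻⁵ s⁻¹
Component geostrophic relations (x east, y north):
u_g = −(1/(fρ)) ∂P/∂y,  v_g = (1/(fρ)) ∂P/∂x
u_g = −(1.8×10⁻³)/(9.94×10⁻⁵ × 1.10) = −16.5 m/s;  v_g = (−3.3×10⁻³)/(9.94×10⁻⁵ × 1.10) = −30.2 m/s
|V_g| = √(u_g² + v_g²) = 34.4 m/s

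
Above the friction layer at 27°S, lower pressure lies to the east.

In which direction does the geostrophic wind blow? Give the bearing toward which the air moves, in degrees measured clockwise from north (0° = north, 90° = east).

The pressure-gradient force points toward the east (bearing 090°).
Geostrophic balance: in the Southern Hemisphere the Coriolis force deflects motion to the left, so the geostrophic wind blows 90° to the left of the pressure-gradient force (low pressure on the right).
Rotating 090° by 90° counterclockwise gives 000° — the wind blows toward the north.

000°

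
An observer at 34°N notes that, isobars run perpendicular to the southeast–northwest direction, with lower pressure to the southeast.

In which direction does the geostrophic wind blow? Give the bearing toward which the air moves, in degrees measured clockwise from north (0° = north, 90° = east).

The pressure-gradient force points toward the southeast (bearing 135°).
Geostrophic balance: in the Northern Hemisphere the Coriolis force deflects motion to the right, so the geostrophic wind blows 90° to the right of the pressure-gradient force (low pressure on the left).
Rotating 135° by 90° clockwise gives 225° — the wind blows toward the southwest.

225°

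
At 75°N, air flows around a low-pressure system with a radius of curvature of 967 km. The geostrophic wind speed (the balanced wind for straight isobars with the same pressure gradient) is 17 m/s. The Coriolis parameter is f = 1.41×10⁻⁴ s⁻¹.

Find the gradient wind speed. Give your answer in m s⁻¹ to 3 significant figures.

15.3 m s⁻¹

Around a low, centrifugal force acts outward with Coriolis, so pressure-gradient force balances both:
(1/ρ)|∂P/∂n| = fV + V²/R  →  V² + fR·V − fR·V_g = 0
With fR = 1.41×10⁻⁴ × 967×10³ m = 136 m/s:
V = [−fR + √((fR)² + 4 fR V_g)]/2 = [−136 + √(136² + 4×136×17)]/2 = 15.3 m/s
Subgeostrophic (V < V_g = 17 m/s), as expected around a low.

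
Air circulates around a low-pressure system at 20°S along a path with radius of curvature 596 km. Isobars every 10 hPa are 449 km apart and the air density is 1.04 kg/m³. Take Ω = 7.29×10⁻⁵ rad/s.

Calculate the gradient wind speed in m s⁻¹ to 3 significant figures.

23.8 m s⁻¹

Coriolis parameter at 20°S:
f = 2Ω sin φ = 2 × 7.29×10⁻⁵ × sin 20° = 4.99×10⁻⁵ s⁻¹
Pressure gradient: |∂P/∂n| = 1000 Pa / 449000 m = 2.23×10⁻³ Pa/m
Geostrophic speed: V_g = |∂P/∂n|/(fρ) = 2.23×10⁻³/(4.99×10⁻⁵ × 1.04) = 42.9 m/s
Around a low, centrifugal force acts outward with Coriolis, so pressure-gradient force balances both:
(1/ρ)|∂P/∂n| = fV + V²/R  →  V² + fR·V − fR·V_g = 0
With fR = 4.99×10⁻⁵ × 596×10³ m = 29.7 m/s:
V = [−fR + √((fR)² + 4 fR V_g)]/2 = [−29.7 + √(29.7² + 4×29.7×42.9)]/2 = 23.8 m/s
Subgeostrophic (V < V_g = 42.9 m/s), as expected around a low.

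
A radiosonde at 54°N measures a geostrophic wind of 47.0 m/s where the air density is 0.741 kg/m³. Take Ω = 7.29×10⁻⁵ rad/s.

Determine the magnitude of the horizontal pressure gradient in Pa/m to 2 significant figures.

Coriolis parameter at 54°N:
f = 2Ω sin φ = 2 × 7.29×10⁻⁵ × sin 54° = 1.18×10⁻⁴ s⁻¹
Geostrophic balance rearranged: |∂P/∂n| = f ρ V_g
|∂P/∂n| = 1.18×10⁻⁴ × 0.741 × 47.0 = 4.11×10⁻³ Pa/m

4.1×10⁻³ Pa/m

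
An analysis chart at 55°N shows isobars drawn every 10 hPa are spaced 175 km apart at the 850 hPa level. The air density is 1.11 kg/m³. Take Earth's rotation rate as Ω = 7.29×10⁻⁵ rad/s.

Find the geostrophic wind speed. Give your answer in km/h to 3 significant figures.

155 km/h

Coriolis parameter at 55°N:
f = 2Ω sin φ = 2 × 7.29×10⁻⁵ × sin 55° = 1.19×10⁻⁴ s⁻¹
Pressure gradient: |∂P/∂n| = 1000 Pa / 175000 m = 5.71×10⁻³ Pa/m
Geostrophic balance (pressure-gradient force = Coriolis force):
V_g = (1/(fρ)) |∂P/∂n| = 5.71×10⁻³ / (1.19×10⁻⁴ × 1.11) = 43.1 m/s
Converting: 43.1 m/s × 3.6 = 155 km/h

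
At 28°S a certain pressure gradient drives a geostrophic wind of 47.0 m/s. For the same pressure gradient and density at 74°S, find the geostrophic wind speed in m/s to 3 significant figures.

With the same pressure gradient and density, V_g ∝ 1/f ∝ 1/sin φ.
V₂ = V₁ · sin φ₁ / sin φ₂ = 47.0 × sin 28° / sin 74°
V₂ = 47.0 × 0.4695/0.9613 = 23.0 m/s

23.0 m/s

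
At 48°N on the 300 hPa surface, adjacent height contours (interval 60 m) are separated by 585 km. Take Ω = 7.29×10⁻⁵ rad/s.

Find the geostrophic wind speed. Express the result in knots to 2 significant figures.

Coriolis parameter at 48°N:
f = 2Ω sin φ = 2 × 7.29×10⁻⁵ × sin 48° = 1.08×10⁻⁴ s⁻¹
Height gradient: |∂Z/∂n| = 60 m / 585000 m = 1.03×10⁻⁴
On a pressure surface, geostrophic balance gives V_g = (g/f)|∂Z/∂n|:
V_g = 9.81 × 1.03×10⁻⁴ / 1.08×10⁻⁴ = 9.29 m/s
Converting: 9.29 m/s × 1.944 = 18 knots

18 knots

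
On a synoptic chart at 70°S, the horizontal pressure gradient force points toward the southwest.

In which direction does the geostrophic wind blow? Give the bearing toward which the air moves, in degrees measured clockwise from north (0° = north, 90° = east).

135°

The pressure-gradient force points toward the southwest (bearing 225°).
Geostrophic balance: in the Southern Hemisphere the Coriolis force deflects motion to the left, so the geostrophic wind blows 90° to the left of the pressure-gradient force (low pressure on the right).
Rotating 225° by 90° counterclockwise gives 135° — the wind blows toward the southeast.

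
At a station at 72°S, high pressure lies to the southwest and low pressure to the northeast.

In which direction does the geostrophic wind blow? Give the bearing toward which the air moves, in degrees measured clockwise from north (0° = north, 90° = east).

The pressure-gradient force points toward the northeast (bearing 045°).
Geostrophic balance: in the Southern Hemisphere the Coriolis force deflects motion to the left, so the geostrophic wind blows 90° to the left of the pressure-gradient force (low pressure on the right).
Rotating 045° by 90° counterclockwise gives 315° — the wind blows toward the northwest.

315°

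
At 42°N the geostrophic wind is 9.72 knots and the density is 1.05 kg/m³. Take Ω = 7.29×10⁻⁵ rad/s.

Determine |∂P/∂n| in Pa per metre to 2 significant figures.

5.1×10⁻⁴ Pa/m

Coriolis parameter at 42°N:
f = 2Ω sin φ = 2 × 7.29×10⁻⁵ × sin 42° = 9.76×10⁻⁵ s⁻¹
Wind speed in SI: 9.72 knots = 5.00 m/s
Geostrophic balance rearranged: |∂P/∂n| = f ρ V_g
|∂P/∂n| = 9.76×10⁻⁵ × 1.05 × 5.00 = 5.12×10⁻⁴ Pa/m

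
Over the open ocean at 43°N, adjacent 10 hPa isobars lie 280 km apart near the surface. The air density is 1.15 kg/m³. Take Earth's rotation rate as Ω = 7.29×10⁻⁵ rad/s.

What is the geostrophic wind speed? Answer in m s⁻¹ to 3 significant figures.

31.2 m s⁻¹

Coriolis parameter at 43°N:
f = 2Ω sin φ = 2 × 7.29×10⁻⁵ × sin 43° = 9.94×10⁻⁵ s⁻¹
Pressure gradient: |∂P/∂n| = 1000 Pa / 280000 m = 3.57×10⁻³ Pa/m
Geostrophic balance (pressure-gradient force = Coriolis force):
V_g = (1/(fρ)) |∂P/∂n| = 3.57×10⁻³ / (9.94×10⁻⁵ × 1.15) = 31.2 m/s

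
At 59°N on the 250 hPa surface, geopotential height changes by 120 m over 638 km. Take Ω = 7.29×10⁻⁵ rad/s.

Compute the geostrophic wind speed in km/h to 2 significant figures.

53 km/h

Coriolis parameter at 59°N:
f = 2Ω sin φ = 2 × 7.29×10⁻⁵ × sin 59° = 1.25×10⁻⁴ s⁻¹
Height gradient: |∂Z/∂n| = 120 m / 638000 m = 1.88×10⁻⁴
On a pressure surface, geostrophic balance gives V_g = (g/f)|∂Z/∂n|:
V_g = 9.81 × 1.88×10⁻⁴ / 1.25×10⁻⁴ = 14.8 m/s
Converting: 14.8 m/s × 3.6 = 53 km/h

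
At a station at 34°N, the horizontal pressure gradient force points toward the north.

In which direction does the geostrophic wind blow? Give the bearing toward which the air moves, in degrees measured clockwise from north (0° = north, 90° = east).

090°

The pressure-gradient force points toward the north (bearing 000°).
Geostrophic balance: in the Northern Hemisphere the Coriolis force deflects motion to the right, so the geostrophic wind blows 90° to the right of the pressure-gradient force (low pressure on the left).
Rotating 000° by 90° clockwise gives 090° — the wind blows toward the east.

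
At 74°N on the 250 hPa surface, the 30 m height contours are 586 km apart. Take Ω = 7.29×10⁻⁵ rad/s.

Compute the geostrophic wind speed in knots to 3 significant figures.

Coriolis parameter at 74°N:
f = 2Ω sin φ = 2 × 7.29×10⁻⁵ × sin 74° = 1.40×10⁻⁴ s⁻¹
Height gradient: |∂Z/∂n| = 30 m / 586000 m = 5.12×10⁻⁵
On a pressure surface, geostrophic balance gives V_g = (g/f)|∂Z/∂n|:
V_g = 9.81 × 5.12×10⁻⁵ / 1.40×10⁻⁴ = 3.58 m/s
Converting: 3.58 m/s × 1.944 = 6.97 knots

6.97 knots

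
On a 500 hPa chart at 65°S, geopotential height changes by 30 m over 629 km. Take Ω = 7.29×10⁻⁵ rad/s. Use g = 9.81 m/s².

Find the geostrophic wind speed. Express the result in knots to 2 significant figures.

Coriolis parameter at 65°S:
f = 2Ω sin φ = 2 × 7.29×10⁻⁵ × sin 65° = 1.32×10⁻⁴ s⁻¹
Height gradient: |∂Z/∂n| = 30 m / 629000 m = 4.77×10⁻⁵
On a pressure surface, geostrophic balance gives V_g = (g/f)|∂Z/∂n|:
V_g = 9.81 × 4.77×10⁻⁵ / 1.32×10⁻⁴ = 3.54 m/s
Converting: 3.54 m/s × 1.944 = 6.9 knots

6.9 knots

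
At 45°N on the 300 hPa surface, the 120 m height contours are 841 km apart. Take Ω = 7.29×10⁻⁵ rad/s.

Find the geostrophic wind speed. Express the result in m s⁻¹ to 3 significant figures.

13.6 m s⁻¹

Coriolis parameter at 45°N:
f = 2Ω sin φ = 2 × 7.29×10⁻⁵ × sin 45° = 1.03×10⁻⁴ s⁻¹
Height gradient: |∂Z/∂n| = 120 m / 841000 m = 1.43×10⁻⁴
On a pressure surface, geostrophic balance gives V_g = (g/f)|∂Z/∂n|:
V_g = 9.81 × 1.43×10⁻⁴ / 1.03×10⁻⁴ = 13.6 m/s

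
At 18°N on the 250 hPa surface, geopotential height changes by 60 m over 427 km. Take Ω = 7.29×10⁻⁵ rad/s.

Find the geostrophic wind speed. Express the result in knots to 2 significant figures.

Coriolis parameter at 18°N:
f = 2Ω sin φ = 2 × 7.29×10⁻⁵ × sin 18° = 4.51×10⁻⁵ s⁻¹
Height gradient: |∂Z/∂n| = 60 m / 427000 m = 1.41×10⁻⁴
On a pressure surface, geostrophic balance gives V_g = (g/f)|∂Z/∂n|:
V_g = 9.81 × 1.41×10⁻⁴ / 4.51×10⁻⁵ = 30.6 m/s
Converting: 30.6 m/s × 1.944 = 59 knots

59 knots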